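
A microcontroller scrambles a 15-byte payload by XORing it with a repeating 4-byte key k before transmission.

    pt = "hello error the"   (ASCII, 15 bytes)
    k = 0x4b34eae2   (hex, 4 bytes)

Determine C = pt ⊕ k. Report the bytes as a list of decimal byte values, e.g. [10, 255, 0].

[35, 81, 134, 142, 36, 20, 143, 144, 57, 91, 152, 194, 63, 92, 143]

The 4-byte key repeats, so the effective keystream is 4b 34 ea e2 4b 34 ea e2 4b 34 ea e2 4b 34 ea.
byte 0: 104 xor  75 =  35
byte 1: 101 xor  52 =  81
byte 2: 108 xor 234 = 134
byte 3: 108 xor 226 = 142
byte 4: 111 xor  75 =  36
byte 5:  32 xor  52 =  20
byte 6: 101 xor 234 = 143
byte 7: 114 xor 226 = 144
byte 8: 114 xor  75 =  57
byte 9: 111 xor  52 =  91
byte 10: 114 xor 234 = 152
byte 11:  32 xor 226 = 194
byte 12: 116 xor  75 =  63
byte 13: 104 xor  52 =  92
byte 14: 101 xor 234 = 143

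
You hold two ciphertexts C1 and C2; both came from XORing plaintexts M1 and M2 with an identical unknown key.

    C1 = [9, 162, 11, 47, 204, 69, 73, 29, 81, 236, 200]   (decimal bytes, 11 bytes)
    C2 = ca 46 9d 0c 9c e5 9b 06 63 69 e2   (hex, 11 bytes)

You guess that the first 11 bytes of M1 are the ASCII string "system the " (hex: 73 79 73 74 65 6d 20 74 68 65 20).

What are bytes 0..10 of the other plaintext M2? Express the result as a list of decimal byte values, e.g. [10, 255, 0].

First, C1 ⊕ C2 = (M1 ⊕ K) ⊕ (M2 ⊕ K) = M1 ⊕ M2, so the key drops out. Then M2 = (M1 ⊕ M2) ⊕ M1 over the first 11 bytes.
byte 0: (09 xor ca) xor 73 = c3 xor 73 = b0
byte 1: (a2 xor 46) xor 79 = e4 xor 79 = 9d
byte 2: (0b xor 9d) xor 73 = 96 xor 73 = e5
byte 3: (2f xor 0c) xor 74 = 23 xor 74 = 57
byte 4: (cc xor 9c) xor 65 = 50 xor 65 = 35
byte 5: (45 xor e5) xor 6d = a0 xor 6d = cd
byte 6: (49 xor 9b) xor 20 = d2 xor 20 = f2
byte 7: (1d xor 06) xor 74 = 1b xor 74 = 6f
byte 8: (51 xor 63) xor 68 = 32 xor 68 = 5a
byte 9: (ec xor 69) xor 65 = 85 xor 65 = e0
byte 10: (c8 xor e2) xor 20 = 2a xor 20 = 0a

[176, 157, 229, 87, 53, 205, 242, 111, 90, 224, 10]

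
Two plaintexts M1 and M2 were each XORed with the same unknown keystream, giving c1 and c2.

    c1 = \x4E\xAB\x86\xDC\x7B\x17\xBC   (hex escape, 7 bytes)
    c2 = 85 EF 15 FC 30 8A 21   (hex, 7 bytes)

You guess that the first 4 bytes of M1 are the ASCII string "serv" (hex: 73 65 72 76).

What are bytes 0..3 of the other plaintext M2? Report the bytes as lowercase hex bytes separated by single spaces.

First, c1 ⊕ c2 = (M1 ⊕ K) ⊕ (M2 ⊕ K) = M1 ⊕ M2, so the key drops out. Then M2 = (M1 ⊕ M2) ⊕ M1 over the first 4 bytes.
byte 0: (4e xor 85) xor 73 = cb xor 73 = b8
byte 1: (ab xor ef) xor 65 = 44 xor 65 = 21
byte 2: (86 xor 15) xor 72 = 93 xor 72 = e1
byte 3: (dc xor fc) xor 76 = 20 xor 76 = 56

b8 21 e1 56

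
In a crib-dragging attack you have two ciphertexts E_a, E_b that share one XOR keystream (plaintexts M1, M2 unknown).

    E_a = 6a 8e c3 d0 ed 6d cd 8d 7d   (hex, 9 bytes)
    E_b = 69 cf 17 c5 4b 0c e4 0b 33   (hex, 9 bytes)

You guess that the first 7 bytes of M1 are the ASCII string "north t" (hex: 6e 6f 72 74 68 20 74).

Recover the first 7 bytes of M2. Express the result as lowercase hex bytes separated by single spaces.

6d 2e a6 61 ce 41 5d

First, E_a ⊕ E_b = (M1 ⊕ K) ⊕ (M2 ⊕ K) = M1 ⊕ M2, so the key drops out. Then M2 = (M1 ⊕ M2) ⊕ M1 over the first 7 bytes.
byte 0: (6a ⊕ 69) ⊕ 6e = 03 ⊕ 6e = 6d
byte 1: (8e ⊕ cf) ⊕ 6f = 41 ⊕ 6f = 2e
byte 2: (c3 ⊕ 17) ⊕ 72 = d4 ⊕ 72 = a6
byte 3: (d0 ⊕ c5) ⊕ 74 = 15 ⊕ 74 = 61
byte 4: (ed ⊕ 4b) ⊕ 68 = a6 ⊕ 68 = ce
byte 5: (6d ⊕ 0c) ⊕ 20 = 61 ⊕ 20 = 41
byte 6: (cd ⊕ e4) ⊕ 74 = 29 ⊕ 74 = 5d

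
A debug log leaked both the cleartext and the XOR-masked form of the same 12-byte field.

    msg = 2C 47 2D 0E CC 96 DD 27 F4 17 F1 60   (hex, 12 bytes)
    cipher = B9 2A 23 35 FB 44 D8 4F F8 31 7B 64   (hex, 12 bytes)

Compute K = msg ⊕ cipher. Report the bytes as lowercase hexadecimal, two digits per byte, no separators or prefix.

Since cipher = msg ⊕ K, XORing both sides with msg gives K = msg ⊕ cipher.
2c xor b9 = 95
47 xor 2a = 6d
2d xor 23 = 0e
0e xor 35 = 3b
cc xor fb = 37
96 xor 44 = d2
dd xor d8 = 05
27 xor 4f = 68
f4 xor f8 = 0c
17 xor 31 = 26
f1 xor 7b = 8a
60 xor 64 = 04

956d0e3b37d205680c268a04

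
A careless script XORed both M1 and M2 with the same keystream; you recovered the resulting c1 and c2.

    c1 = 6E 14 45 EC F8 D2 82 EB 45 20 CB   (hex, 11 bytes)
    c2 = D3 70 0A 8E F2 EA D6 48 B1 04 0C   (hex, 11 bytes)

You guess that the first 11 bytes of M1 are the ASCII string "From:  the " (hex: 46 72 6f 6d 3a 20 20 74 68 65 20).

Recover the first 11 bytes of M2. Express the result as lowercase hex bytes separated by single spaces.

fb 16 20 0f 30 18 74 d7 9c 41 e7

First, c1 ⊕ c2 = (M1 ⊕ K) ⊕ (M2 ⊕ K) = M1 ⊕ M2, so the key drops out. Then M2 = (M1 ⊕ M2) ⊕ M1 over the first 11 bytes.
byte 0: (6e xor d3) xor 46 = bd xor 46 = fb
byte 1: (14 xor 70) xor 72 = 64 xor 72 = 16
byte 2: (45 xor 0a) xor 6f = 4f xor 6f = 20
byte 3: (ec xor 8e) xor 6d = 62 xor 6d = 0f
byte 4: (f8 xor f2) xor 3a = 0a xor 3a = 30
byte 5: (d2 xor ea) xor 20 = 38 xor 20 = 18
byte 6: (82 xor d6) xor 20 = 54 xor 20 = 74
byte 7: (eb xor 48) xor 74 = a3 xor 74 = d7
byte 8: (45 xor b1) xor 68 = f4 xor 68 = 9c
byte 9: (20 xor 04) xor 65 = 24 xor 65 = 41
byte 10: (cb xor 0c) xor 20 = c7 xor 20 = e7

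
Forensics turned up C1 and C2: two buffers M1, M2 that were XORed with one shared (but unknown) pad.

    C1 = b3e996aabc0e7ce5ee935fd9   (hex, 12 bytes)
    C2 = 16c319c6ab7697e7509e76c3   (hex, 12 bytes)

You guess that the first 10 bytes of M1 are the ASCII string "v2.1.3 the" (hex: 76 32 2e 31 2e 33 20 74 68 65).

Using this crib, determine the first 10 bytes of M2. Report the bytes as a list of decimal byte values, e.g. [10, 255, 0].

First, C1 ⊕ C2 = (M1 ⊕ K) ⊕ (M2 ⊕ K) = M1 ⊕ M2, so the key drops out. Then M2 = (M1 ⊕ M2) ⊕ M1 over the first 10 bytes.
byte 0: (b3 xor 16) xor 76 = a5 xor 76 = d3
byte 1: (e9 xor c3) xor 32 = 2a xor 32 = 18
byte 2: (96 xor 19) xor 2e = 8f xor 2e = a1
byte 3: (aa xor c6) xor 31 = 6c xor 31 = 5d
byte 4: (bc xor ab) xor 2e = 17 xor 2e = 39
byte 5: (0e xor 76) xor 33 = 78 xor 33 = 4b
byte 6: (7c xor 97) xor 20 = eb xor 20 = cb
byte 7: (e5 xor e7) xor 74 = 02 xor 74 = 76
byte 8: (ee xor 50) xor 68 = be xor 68 = d6
byte 9: (93 xor 9e) xor 65 = 0d xor 65 = 68

[211, 24, 161, 93, 57, 75, 203, 118, 214, 104]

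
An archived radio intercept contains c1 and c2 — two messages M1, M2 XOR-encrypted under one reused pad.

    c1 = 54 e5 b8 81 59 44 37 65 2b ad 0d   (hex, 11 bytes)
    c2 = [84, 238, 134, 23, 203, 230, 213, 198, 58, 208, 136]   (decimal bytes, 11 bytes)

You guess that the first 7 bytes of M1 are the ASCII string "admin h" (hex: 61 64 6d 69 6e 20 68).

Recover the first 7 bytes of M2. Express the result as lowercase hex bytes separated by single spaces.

First, c1 ⊕ c2 = (M1 ⊕ K) ⊕ (M2 ⊕ K) = M1 ⊕ M2, so the key drops out. Then M2 = (M1 ⊕ M2) ⊕ M1 over the first 7 bytes.
byte 0: (54 ^ 54) ^ 61 = 00 ^ 61 = 61
byte 1: (e5 ^ ee) ^ 64 = 0b ^ 64 = 6f
byte 2: (b8 ^ 86) ^ 6d = 3e ^ 6d = 53
byte 3: (81 ^ 17) ^ 69 = 96 ^ 69 = ff
byte 4: (59 ^ cb) ^ 6e = 92 ^ 6e = fc
byte 5: (44 ^ e6) ^ 20 = a2 ^ 20 = 82
byte 6: (37 ^ d5) ^ 68 = e2 ^ 68 = 8a

61 6f 53 ff fc 82 8a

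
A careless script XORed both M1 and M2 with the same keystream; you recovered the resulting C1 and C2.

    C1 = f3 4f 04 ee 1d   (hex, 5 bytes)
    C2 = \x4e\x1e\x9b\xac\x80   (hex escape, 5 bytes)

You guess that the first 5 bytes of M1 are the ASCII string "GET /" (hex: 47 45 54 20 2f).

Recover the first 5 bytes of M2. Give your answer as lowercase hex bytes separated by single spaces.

fa 14 cb 62 b2

First, C1 ⊕ C2 = (M1 ⊕ K) ⊕ (M2 ⊕ K) = M1 ⊕ M2, so the key drops out. Then M2 = (M1 ⊕ M2) ⊕ M1 over the first 5 bytes.
byte 0: (f3 XOR 4e) XOR 47 = bd XOR 47 = fa
byte 1: (4f XOR 1e) XOR 45 = 51 XOR 45 = 14
byte 2: (04 XOR 9b) XOR 54 = 9f XOR 54 = cb
byte 3: (ee XOR ac) XOR 20 = 42 XOR 20 = 62
byte 4: (1d XOR 80) XOR 2f = 9d XOR 2f = b2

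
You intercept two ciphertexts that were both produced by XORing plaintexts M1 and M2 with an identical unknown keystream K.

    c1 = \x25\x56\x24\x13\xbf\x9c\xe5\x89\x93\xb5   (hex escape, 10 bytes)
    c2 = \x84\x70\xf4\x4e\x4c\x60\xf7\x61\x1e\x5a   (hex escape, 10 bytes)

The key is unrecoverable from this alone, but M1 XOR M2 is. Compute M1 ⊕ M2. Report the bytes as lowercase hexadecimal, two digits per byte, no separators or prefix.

a126d05df3fc12e88def

c1 ⊕ c2 = (M1 ⊕ K) ⊕ (M2 ⊕ K) = M1 ⊕ M2 — the shared key cancels under XOR.
25 xor 84 = a1
56 xor 70 = 26
24 xor f4 = d0
13 xor 4e = 5d
bf xor 4c = f3
9c xor 60 = fc
e5 xor f7 = 12
89 xor 61 = e8
93 xor 1e = 8d
b5 xor 5a = ef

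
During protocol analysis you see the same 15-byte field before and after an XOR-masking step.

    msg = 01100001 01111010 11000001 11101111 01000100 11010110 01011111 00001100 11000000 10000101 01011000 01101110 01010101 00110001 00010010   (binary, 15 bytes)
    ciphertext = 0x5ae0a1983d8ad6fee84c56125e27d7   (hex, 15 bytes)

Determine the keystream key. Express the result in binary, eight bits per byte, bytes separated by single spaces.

00111011 10011010 01100000 01110111 01111001 01011100 10001001 11110010 00101000 11001001 00001110 01111100 00001011 00010110 11000101

Since ciphertext = msg ⊕ key, XORing both sides with msg gives key = msg ⊕ ciphertext.
byte 0: 61 ^ 5a = 3b
byte 1: 7a ^ e0 = 9a
byte 2: c1 ^ a1 = 60
byte 3: ef ^ 98 = 77
byte 4: 44 ^ 3d = 79
byte 5: d6 ^ 8a = 5c
byte 6: 5f ^ d6 = 89
byte 7: 0c ^ fe = f2
byte 8: c0 ^ e8 = 28
byte 9: 85 ^ 4c = c9
byte 10: 58 ^ 56 = 0e
byte 11: 6e ^ 12 = 7c
byte 12: 55 ^ 5e = 0b
byte 13: 31 ^ 27 = 16
byte 14: 12 ^ d7 = c5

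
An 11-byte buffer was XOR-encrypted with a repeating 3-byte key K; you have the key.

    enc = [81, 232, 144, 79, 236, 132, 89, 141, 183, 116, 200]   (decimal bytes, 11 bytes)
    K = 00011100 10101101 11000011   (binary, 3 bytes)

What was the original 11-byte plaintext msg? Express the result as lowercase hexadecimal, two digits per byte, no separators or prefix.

4d45535341474520746865

The 3-byte key repeats, so the effective keystream is 1c ad c3 1c ad c3 1c ad c3 1c ad.
byte 0: 01010001 ^ 00011100 = 01001101
byte 1: 11101000 ^ 10101101 = 01000101
byte 2: 10010000 ^ 11000011 = 01010011
byte 3: 01001111 ^ 00011100 = 01010011
byte 4: 11101100 ^ 10101101 = 01000001
byte 5: 10000100 ^ 11000011 = 01000111
byte 6: 01011001 ^ 00011100 = 01000101
byte 7: 10001101 ^ 10101101 = 00100000
byte 8: 10110111 ^ 11000011 = 01110100
byte 9: 01110100 ^ 00011100 = 01101000
byte 10: 11001000 ^ 10101101 = 01100101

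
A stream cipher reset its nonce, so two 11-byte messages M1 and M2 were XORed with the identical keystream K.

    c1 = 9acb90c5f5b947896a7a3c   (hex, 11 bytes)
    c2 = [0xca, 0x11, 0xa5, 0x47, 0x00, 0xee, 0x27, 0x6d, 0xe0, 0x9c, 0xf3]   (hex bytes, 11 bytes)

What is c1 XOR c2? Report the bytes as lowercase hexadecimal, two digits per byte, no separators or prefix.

c1 ⊕ c2 = (M1 ⊕ K) ⊕ (M2 ⊕ K) = M1 ⊕ M2 — the shared key cancels under XOR.
9a ^ ca = 50
cb ^ 11 = da
90 ^ a5 = 35
c5 ^ 47 = 82
f5 ^ 00 = f5
b9 ^ ee = 57
47 ^ 27 = 60
89 ^ 6d = e4
6a ^ e0 = 8a
7a ^ 9c = e6
3c ^ f3 = cf

50da3582f55760e48ae6cf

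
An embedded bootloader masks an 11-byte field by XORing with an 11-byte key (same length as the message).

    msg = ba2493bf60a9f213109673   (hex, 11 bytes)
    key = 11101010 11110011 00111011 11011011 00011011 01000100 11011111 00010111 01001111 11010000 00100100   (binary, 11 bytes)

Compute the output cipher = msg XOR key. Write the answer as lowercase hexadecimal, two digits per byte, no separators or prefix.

byte 0: ba ^ ea = 50
byte 1: 24 ^ f3 = d7
byte 2: 93 ^ 3b = a8
byte 3: bf ^ db = 64
byte 4: 60 ^ 1b = 7b
byte 5: a9 ^ 44 = ed
byte 6: f2 ^ df = 2d
byte 7: 13 ^ 17 = 04
byte 8: 10 ^ 4f = 5f
byte 9: 96 ^ d0 = 46
byte 10: 73 ^ 24 = 57

50d7a8647bed2d045f4657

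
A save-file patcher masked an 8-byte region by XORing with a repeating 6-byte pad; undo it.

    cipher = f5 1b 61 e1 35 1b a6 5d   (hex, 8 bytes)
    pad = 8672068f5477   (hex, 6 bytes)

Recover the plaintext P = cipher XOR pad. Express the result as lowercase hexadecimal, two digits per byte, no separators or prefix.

The 6-byte key repeats, so the effective keystream is 86 72 06 8f 54 77 86 72.
byte 0: 11110101 ⊕ 10000110 = 01110011
byte 1: 00011011 ⊕ 01110010 = 01101001
byte 2: 01100001 ⊕ 00000110 = 01100111
byte 3: 11100001 ⊕ 10001111 = 01101110
byte 4: 00110101 ⊕ 01010100 = 01100001
byte 5: 00011011 ⊕ 01110111 = 01101100
byte 6: 10100110 ⊕ 10000110 = 00100000
byte 7: 01011101 ⊕ 01110010 = 00101111

7369676e616c202f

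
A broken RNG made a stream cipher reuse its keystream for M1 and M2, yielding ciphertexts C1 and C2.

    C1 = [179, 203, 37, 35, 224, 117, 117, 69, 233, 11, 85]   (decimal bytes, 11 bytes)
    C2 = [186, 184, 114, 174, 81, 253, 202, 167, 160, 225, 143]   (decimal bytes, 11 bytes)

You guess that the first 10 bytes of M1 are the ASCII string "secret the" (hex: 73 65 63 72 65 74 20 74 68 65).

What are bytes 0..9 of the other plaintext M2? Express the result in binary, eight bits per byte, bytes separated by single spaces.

First, C1 ⊕ C2 = (M1 ⊕ K) ⊕ (M2 ⊕ K) = M1 ⊕ M2, so the key drops out. Then M2 = (M1 ⊕ M2) ⊕ M1 over the first 10 bytes.
byte 0: (b3 ⊕ ba) ⊕ 73 = 09 ⊕ 73 = 7a
byte 1: (cb ⊕ b8) ⊕ 65 = 73 ⊕ 65 = 16
byte 2: (25 ⊕ 72) ⊕ 63 = 57 ⊕ 63 = 34
byte 3: (23 ⊕ ae) ⊕ 72 = 8d ⊕ 72 = ff
byte 4: (e0 ⊕ 51) ⊕ 65 = b1 ⊕ 65 = d4
byte 5: (75 ⊕ fd) ⊕ 74 = 88 ⊕ 74 = fc
byte 6: (75 ⊕ ca) ⊕ 20 = bf ⊕ 20 = 9f
byte 7: (45 ⊕ a7) ⊕ 74 = e2 ⊕ 74 = 96
byte 8: (e9 ⊕ a0) ⊕ 68 = 49 ⊕ 68 = 21
byte 9: (0b ⊕ e1) ⊕ 65 = ea ⊕ 65 = 8f

01111010 00010110 00110100 11111111 11010100 11111100 10011111 10010110 00100001 10001111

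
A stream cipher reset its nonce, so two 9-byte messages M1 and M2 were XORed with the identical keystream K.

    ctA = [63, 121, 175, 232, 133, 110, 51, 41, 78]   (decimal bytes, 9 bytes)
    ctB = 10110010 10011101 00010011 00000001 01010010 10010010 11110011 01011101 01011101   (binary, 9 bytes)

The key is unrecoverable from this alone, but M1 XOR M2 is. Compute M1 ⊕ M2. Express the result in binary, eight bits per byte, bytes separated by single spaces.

ctA ⊕ ctB = (M1 ⊕ K) ⊕ (M2 ⊕ K) = M1 ⊕ M2 — the shared key cancels under XOR.
3f XOR b2 = 8d
79 XOR 9d = e4
af XOR 13 = bc
e8 XOR 01 = e9
85 XOR 52 = d7
6e XOR 92 = fc
33 XOR f3 = c0
29 XOR 5d = 74
4e XOR 5d = 13

10001101 11100100 10111100 11101001 11010111 11111100 11000000 01110100 00010011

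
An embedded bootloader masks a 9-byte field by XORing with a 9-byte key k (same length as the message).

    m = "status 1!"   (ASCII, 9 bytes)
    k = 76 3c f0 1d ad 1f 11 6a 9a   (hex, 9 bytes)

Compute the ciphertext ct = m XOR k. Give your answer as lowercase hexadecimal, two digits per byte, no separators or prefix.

01110011 ^ 01110110 = 00000101
01110100 ^ 00111100 = 01001000
01100001 ^ 11110000 = 10010001
01110100 ^ 00011101 = 01101001
01110101 ^ 10101101 = 11011000
01110011 ^ 00011111 = 01101100
00100000 ^ 00010001 = 00110001
00110001 ^ 01101010 = 01011011
00100001 ^ 10011010 = 10111011

05489169d86c315bbb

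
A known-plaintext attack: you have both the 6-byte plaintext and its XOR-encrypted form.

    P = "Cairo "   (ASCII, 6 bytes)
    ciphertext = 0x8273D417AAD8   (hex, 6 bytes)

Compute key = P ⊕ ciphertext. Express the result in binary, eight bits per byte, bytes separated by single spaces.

11000001 00010010 10111101 01100101 11000101 11111000

Since ciphertext = P ⊕ key, XORing both sides with P gives key = P ⊕ ciphertext.
 67 ⊕ 130 = 193
 97 ⊕ 115 =  18
105 ⊕ 212 = 189
114 ⊕  23 = 101
111 ⊕ 170 = 197
 32 ⊕ 216 = 248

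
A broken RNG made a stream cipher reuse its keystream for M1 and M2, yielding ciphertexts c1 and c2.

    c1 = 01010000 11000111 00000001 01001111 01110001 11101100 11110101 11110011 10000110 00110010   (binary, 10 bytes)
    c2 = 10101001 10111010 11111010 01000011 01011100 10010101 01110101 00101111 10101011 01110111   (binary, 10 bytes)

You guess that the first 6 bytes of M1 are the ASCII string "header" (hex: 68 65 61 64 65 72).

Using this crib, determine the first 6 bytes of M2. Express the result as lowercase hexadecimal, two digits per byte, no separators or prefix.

91189a68480b

First, c1 ⊕ c2 = (M1 ⊕ K) ⊕ (M2 ⊕ K) = M1 ⊕ M2, so the key drops out. Then M2 = (M1 ⊕ M2) ⊕ M1 over the first 6 bytes.
byte 0: (50 xor a9) xor 68 = f9 xor 68 = 91
byte 1: (c7 xor ba) xor 65 = 7d xor 65 = 18
byte 2: (01 xor fa) xor 61 = fb xor 61 = 9a
byte 3: (4f xor 43) xor 64 = 0c xor 64 = 68
byte 4: (71 xor 5c) xor 65 = 2d xor 65 = 48
byte 5: (ec xor 95) xor 72 = 79 xor 72 = 0b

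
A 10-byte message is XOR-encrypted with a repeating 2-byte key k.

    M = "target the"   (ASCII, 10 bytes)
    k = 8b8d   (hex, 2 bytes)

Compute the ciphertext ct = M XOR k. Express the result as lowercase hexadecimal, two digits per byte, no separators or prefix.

The 2-byte key repeats, so the effective keystream is 8b 8d 8b 8d 8b 8d 8b 8d 8b 8d.
byte 0: 74 ⊕ 8b = ff
byte 1: 61 ⊕ 8d = ec
byte 2: 72 ⊕ 8b = f9
byte 3: 67 ⊕ 8d = ea
byte 4: 65 ⊕ 8b = ee
byte 5: 74 ⊕ 8d = f9
byte 6: 20 ⊕ 8b = ab
byte 7: 74 ⊕ 8d = f9
byte 8: 68 ⊕ 8b = e3
byte 9: 65 ⊕ 8d = e8

ffecf9eaeef9abf9e3e8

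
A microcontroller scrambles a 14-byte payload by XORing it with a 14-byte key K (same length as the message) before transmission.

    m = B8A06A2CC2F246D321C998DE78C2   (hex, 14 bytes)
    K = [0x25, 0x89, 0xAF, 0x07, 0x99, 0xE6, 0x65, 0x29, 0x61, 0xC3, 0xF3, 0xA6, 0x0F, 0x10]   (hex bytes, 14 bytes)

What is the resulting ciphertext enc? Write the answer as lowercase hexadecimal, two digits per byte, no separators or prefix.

9d29c52b5b1423fa400a6b7877d2

b8 ^ 25 = 9d
a0 ^ 89 = 29
6a ^ af = c5
2c ^ 07 = 2b
c2 ^ 99 = 5b
f2 ^ e6 = 14
46 ^ 65 = 23
d3 ^ 29 = fa
21 ^ 61 = 40
c9 ^ c3 = 0a
98 ^ f3 = 6b
de ^ a6 = 78
78 ^ 0f = 77
c2 ^ 10 = d2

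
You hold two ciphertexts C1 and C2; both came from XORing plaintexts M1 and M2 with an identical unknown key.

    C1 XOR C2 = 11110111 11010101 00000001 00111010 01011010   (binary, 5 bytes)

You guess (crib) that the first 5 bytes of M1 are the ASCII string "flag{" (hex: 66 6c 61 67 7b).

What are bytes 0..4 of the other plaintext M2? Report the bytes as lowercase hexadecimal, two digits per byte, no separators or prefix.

91b9605d21

Since C1 ⊕ C2 = M1 ⊕ M2, XORing with the guessed M1 bytes yields the corresponding M2 bytes: M2 = (C1 ⊕ C2) ⊕ M1.
byte 0: f7 ^ 66 = 91
byte 1: d5 ^ 6c = b9
byte 2: 01 ^ 61 = 60
byte 3: 3a ^ 67 = 5d
byte 4: 5a ^ 7b = 21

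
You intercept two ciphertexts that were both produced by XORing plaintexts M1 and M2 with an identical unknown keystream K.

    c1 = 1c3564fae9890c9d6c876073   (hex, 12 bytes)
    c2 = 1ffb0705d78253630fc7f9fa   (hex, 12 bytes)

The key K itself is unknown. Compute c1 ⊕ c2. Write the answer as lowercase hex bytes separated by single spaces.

c1 ⊕ c2 = (M1 ⊕ K) ⊕ (M2 ⊕ K) = M1 ⊕ M2 — the shared key cancels under XOR.
1c XOR 1f = 03
35 XOR fb = ce
64 XOR 07 = 63
fa XOR 05 = ff
e9 XOR d7 = 3e
89 XOR 82 = 0b
0c XOR 53 = 5f
9d XOR 63 = fe
6c XOR 0f = 63
87 XOR c7 = 40
60 XOR f9 = 99
73 XOR fa = 89

03 ce 63 ff 3e 0b 5f fe 63 40 99 89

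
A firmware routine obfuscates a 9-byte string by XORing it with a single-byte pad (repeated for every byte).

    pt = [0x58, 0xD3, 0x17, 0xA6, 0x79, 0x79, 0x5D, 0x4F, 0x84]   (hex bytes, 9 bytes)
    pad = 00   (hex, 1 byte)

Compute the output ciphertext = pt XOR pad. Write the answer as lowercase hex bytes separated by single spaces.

58 d3 17 a6 79 79 5d 4f 84

The 1-byte key repeats, so the effective keystream is 00 00 00 00 00 00 00 00 00.
byte 0: 58 ^ 00 = 58
byte 1: d3 ^ 00 = d3
byte 2: 17 ^ 00 = 17
byte 3: a6 ^ 00 = a6
byte 4: 79 ^ 00 = 79
byte 5: 79 ^ 00 = 79
byte 6: 5d ^ 00 = 5d
byte 7: 4f ^ 00 = 4f
byte 8: 84 ^ 00 = 84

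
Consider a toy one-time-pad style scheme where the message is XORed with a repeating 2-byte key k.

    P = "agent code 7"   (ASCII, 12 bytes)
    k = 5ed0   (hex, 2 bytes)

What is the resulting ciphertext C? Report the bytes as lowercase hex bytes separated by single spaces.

3f b7 3b be 2a f0 3d bf 3a b5 7e e7

The 2-byte key repeats, so the effective keystream is 5e d0 5e d0 5e d0 5e d0 5e d0 5e d0.
byte 0: 61 xor 5e = 3f
byte 1: 67 xor d0 = b7
byte 2: 65 xor 5e = 3b
byte 3: 6e xor d0 = be
byte 4: 74 xor 5e = 2a
byte 5: 20 xor d0 = f0
byte 6: 63 xor 5e = 3d
byte 7: 6f xor d0 = bf
byte 8: 64 xor 5e = 3a
byte 9: 65 xor d0 = b5
byte 10: 20 xor 5e = 7e
byte 11: 37 xor d0 = e7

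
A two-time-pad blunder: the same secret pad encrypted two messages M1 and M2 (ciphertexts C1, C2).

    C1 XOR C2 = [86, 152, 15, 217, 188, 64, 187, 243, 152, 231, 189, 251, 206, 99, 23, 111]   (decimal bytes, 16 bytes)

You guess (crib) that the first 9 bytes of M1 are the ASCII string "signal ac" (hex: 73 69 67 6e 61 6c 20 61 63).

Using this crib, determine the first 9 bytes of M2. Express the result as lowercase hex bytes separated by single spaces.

25 f1 68 b7 dd 2c 9b 92 fb

Since C1 ⊕ C2 = M1 ⊕ M2, XORing with the guessed M1 bytes yields the corresponding M2 bytes: M2 = (C1 ⊕ C2) ⊕ M1.
56 ⊕ 73 = 25
98 ⊕ 69 = f1
0f ⊕ 67 = 68
d9 ⊕ 6e = b7
bc ⊕ 61 = dd
40 ⊕ 6c = 2c
bb ⊕ 20 = 9b
f3 ⊕ 61 = 92
98 ⊕ 63 = fb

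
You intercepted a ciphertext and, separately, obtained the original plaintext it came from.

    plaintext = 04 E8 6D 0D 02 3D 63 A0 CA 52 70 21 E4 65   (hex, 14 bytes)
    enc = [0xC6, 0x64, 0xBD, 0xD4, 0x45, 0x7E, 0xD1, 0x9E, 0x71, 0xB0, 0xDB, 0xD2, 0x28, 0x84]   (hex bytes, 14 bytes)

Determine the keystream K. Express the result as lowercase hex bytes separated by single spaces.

c2 8c d0 d9 47 43 b2 3e bb e2 ab f3 cc e1

Since enc = plaintext ⊕ K, XORing both sides with plaintext gives K = plaintext ⊕ enc.
byte 0: 04 XOR c6 = c2
byte 1: e8 XOR 64 = 8c
byte 2: 6d XOR bd = d0
byte 3: 0d XOR d4 = d9
byte 4: 02 XOR 45 = 47
byte 5: 3d XOR 7e = 43
byte 6: 63 XOR d1 = b2
byte 7: a0 XOR 9e = 3e
byte 8: ca XOR 71 = bb
byte 9: 52 XOR b0 = e2
byte 10: 70 XOR db = ab
byte 11: 21 XOR d2 = f3
byte 12: e4 XOR 28 = cc
byte 13: 65 XOR 84 = e1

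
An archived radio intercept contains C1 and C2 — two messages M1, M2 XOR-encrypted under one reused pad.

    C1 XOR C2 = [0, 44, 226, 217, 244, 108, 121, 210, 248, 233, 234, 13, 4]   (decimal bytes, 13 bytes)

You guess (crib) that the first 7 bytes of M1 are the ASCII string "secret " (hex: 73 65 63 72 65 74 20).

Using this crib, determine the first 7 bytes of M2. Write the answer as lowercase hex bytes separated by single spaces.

Since C1 ⊕ C2 = M1 ⊕ M2, XORing with the guessed M1 bytes yields the corresponding M2 bytes: M2 = (C1 ⊕ C2) ⊕ M1.
byte 0: 00 XOR 73 = 73
byte 1: 2c XOR 65 = 49
byte 2: e2 XOR 63 = 81
byte 3: d9 XOR 72 = ab
byte 4: f4 XOR 65 = 91
byte 5: 6c XOR 74 = 18
byte 6: 79 XOR 20 = 59

73 49 81 ab 91 18 59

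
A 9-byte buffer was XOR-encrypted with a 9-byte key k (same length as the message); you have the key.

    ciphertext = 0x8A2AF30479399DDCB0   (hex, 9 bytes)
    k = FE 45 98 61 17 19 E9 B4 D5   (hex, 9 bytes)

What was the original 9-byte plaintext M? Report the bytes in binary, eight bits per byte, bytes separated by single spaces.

XOR is its own inverse, so applying the key byte-wise gives the result directly.
138 xor 254 = 116
 42 xor  69 = 111
243 xor 152 = 107
  4 xor  97 = 101
121 xor  23 = 110
 57 xor  25 =  32
157 xor 233 = 116
220 xor 180 = 104
176 xor 213 = 101

01110100 01101111 01101011 01100101 01101110 00100000 01110100 01101000 01100101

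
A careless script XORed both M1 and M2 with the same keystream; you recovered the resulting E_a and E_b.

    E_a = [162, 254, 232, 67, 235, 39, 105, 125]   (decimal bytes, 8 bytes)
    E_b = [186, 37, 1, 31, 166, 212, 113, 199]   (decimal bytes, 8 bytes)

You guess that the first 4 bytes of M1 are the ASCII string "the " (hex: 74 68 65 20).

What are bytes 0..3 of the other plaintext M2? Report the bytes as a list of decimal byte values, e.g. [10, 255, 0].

[108, 179, 140, 124]

First, E_a ⊕ E_b = (M1 ⊕ K) ⊕ (M2 ⊕ K) = M1 ⊕ M2, so the key drops out. Then M2 = (M1 ⊕ M2) ⊕ M1 over the first 4 bytes.
byte 0: (a2 xor ba) xor 74 = 18 xor 74 = 6c
byte 1: (fe xor 25) xor 68 = db xor 68 = b3
byte 2: (e8 xor 01) xor 65 = e9 xor 65 = 8c
byte 3: (43 xor 1f) xor 20 = 5c xor 20 = 7c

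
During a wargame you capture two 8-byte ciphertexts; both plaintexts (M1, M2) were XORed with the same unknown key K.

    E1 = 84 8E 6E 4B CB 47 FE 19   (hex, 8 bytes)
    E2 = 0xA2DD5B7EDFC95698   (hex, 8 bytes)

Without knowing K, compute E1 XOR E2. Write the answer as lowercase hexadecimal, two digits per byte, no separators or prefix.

E1 ⊕ E2 = (M1 ⊕ K) ⊕ (M2 ⊕ K) = M1 ⊕ M2 — the shared key cancels under XOR.
84 xor a2 = 26
8e xor dd = 53
6e xor 5b = 35
4b xor 7e = 35
cb xor df = 14
47 xor c9 = 8e
fe xor 56 = a8
19 xor 98 = 81

26533535148ea881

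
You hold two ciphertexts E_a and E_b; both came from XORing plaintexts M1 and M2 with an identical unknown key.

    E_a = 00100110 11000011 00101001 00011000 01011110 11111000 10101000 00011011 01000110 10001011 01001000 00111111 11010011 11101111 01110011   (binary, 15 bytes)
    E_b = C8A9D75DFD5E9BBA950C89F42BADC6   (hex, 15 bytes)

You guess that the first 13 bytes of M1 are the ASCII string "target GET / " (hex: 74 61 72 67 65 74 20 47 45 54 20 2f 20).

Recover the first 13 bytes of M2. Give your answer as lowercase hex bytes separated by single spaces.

9a 0b 8c 22 c6 d2 13 e6 96 d3 e1 e4 d8

First, E_a ⊕ E_b = (M1 ⊕ K) ⊕ (M2 ⊕ K) = M1 ⊕ M2, so the key drops out. Then M2 = (M1 ⊕ M2) ⊕ M1 over the first 13 bytes.
byte 0: (26 XOR c8) XOR 74 = ee XOR 74 = 9a
byte 1: (c3 XOR a9) XOR 61 = 6a XOR 61 = 0b
byte 2: (29 XOR d7) XOR 72 = fe XOR 72 = 8c
byte 3: (18 XOR 5d) XOR 67 = 45 XOR 67 = 22
byte 4: (5e XOR fd) XOR 65 = a3 XOR 65 = c6
byte 5: (f8 XOR 5e) XOR 74 = a6 XOR 74 = d2
byte 6: (a8 XOR 9b) XOR 20 = 33 XOR 20 = 13
byte 7: (1b XOR ba) XOR 47 = a1 XOR 47 = e6
byte 8: (46 XOR 95) XOR 45 = d3 XOR 45 = 96
byte 9: (8b XOR 0c) XOR 54 = 87 XOR 54 = d3
byte 10: (48 XOR 89) XOR 20 = c1 XOR 20 = e1
byte 11: (3f XOR f4) XOR 2f = cb XOR 2f = e4
byte 12: (d3 XOR 2b) XOR 20 = f8 XOR 20 = d8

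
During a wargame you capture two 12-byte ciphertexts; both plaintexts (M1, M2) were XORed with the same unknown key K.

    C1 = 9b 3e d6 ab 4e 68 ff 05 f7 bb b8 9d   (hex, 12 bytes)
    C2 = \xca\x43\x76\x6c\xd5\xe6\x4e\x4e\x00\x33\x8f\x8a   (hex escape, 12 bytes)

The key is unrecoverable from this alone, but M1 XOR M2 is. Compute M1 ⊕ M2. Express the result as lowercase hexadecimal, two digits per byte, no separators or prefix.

517da0c79b8eb14bf7883717

C1 ⊕ C2 = (M1 ⊕ K) ⊕ (M2 ⊕ K) = M1 ⊕ M2 — the shared key cancels under XOR.
byte 0: 9b ^ ca = 51
byte 1: 3e ^ 43 = 7d
byte 2: d6 ^ 76 = a0
byte 3: ab ^ 6c = c7
byte 4: 4e ^ d5 = 9b
byte 5: 68 ^ e6 = 8e
byte 6: ff ^ 4e = b1
byte 7: 05 ^ 4e = 4b
byte 8: f7 ^ 00 = f7
byte 9: bb ^ 33 = 88
byte 10: b8 ^ 8f = 37
byte 11: 9d ^ 8a = 17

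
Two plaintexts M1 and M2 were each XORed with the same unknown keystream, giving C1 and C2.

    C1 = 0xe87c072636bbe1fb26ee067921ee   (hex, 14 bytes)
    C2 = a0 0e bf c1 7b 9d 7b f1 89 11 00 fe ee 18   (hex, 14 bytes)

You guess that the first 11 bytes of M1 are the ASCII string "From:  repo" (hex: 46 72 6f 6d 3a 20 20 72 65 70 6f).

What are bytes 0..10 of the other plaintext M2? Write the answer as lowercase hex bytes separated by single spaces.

First, C1 ⊕ C2 = (M1 ⊕ K) ⊕ (M2 ⊕ K) = M1 ⊕ M2, so the key drops out. Then M2 = (M1 ⊕ M2) ⊕ M1 over the first 11 bytes.
byte 0: (e8 ⊕ a0) ⊕ 46 = 48 ⊕ 46 = 0e
byte 1: (7c ⊕ 0e) ⊕ 72 = 72 ⊕ 72 = 00
byte 2: (07 ⊕ bf) ⊕ 6f = b8 ⊕ 6f = d7
byte 3: (26 ⊕ c1) ⊕ 6d = e7 ⊕ 6d = 8a
byte 4: (36 ⊕ 7b) ⊕ 3a = 4d ⊕ 3a = 77
byte 5: (bb ⊕ 9d) ⊕ 20 = 26 ⊕ 20 = 06
byte 6: (e1 ⊕ 7b) ⊕ 20 = 9a ⊕ 20 = ba
byte 7: (fb ⊕ f1) ⊕ 72 = 0a ⊕ 72 = 78
byte 8: (26 ⊕ 89) ⊕ 65 = af ⊕ 65 = ca
byte 9: (ee ⊕ 11) ⊕ 70 = ff ⊕ 70 = 8f
byte 10: (06 ⊕ 00) ⊕ 6f = 06 ⊕ 6f = 69

0e 00 d7 8a 77 06 ba 78 ca 8f 69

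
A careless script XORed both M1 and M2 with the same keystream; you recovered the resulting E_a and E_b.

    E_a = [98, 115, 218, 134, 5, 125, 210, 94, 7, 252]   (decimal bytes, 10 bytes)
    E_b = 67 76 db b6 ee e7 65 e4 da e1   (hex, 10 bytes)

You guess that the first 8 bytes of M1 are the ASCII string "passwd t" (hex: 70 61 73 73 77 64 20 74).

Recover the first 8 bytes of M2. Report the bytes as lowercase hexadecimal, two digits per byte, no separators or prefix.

First, E_a ⊕ E_b = (M1 ⊕ K) ⊕ (M2 ⊕ K) = M1 ⊕ M2, so the key drops out. Then M2 = (M1 ⊕ M2) ⊕ M1 over the first 8 bytes.
byte 0: (62 xor 67) xor 70 = 05 xor 70 = 75
byte 1: (73 xor 76) xor 61 = 05 xor 61 = 64
byte 2: (da xor db) xor 73 = 01 xor 73 = 72
byte 3: (86 xor b6) xor 73 = 30 xor 73 = 43
byte 4: (05 xor ee) xor 77 = eb xor 77 = 9c
byte 5: (7d xor e7) xor 64 = 9a xor 64 = fe
byte 6: (d2 xor 65) xor 20 = b7 xor 20 = 97
byte 7: (5e xor e4) xor 74 = ba xor 74 = ce

756472439cfe97ce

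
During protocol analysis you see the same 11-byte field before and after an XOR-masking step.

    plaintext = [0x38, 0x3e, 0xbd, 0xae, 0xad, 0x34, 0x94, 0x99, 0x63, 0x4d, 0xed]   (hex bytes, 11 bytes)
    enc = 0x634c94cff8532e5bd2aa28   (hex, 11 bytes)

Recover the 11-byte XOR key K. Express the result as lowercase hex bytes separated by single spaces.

Since enc = plaintext ⊕ K, XORing both sides with plaintext gives K = plaintext ⊕ enc.
00111000 ⊕ 01100011 = 01011011
00111110 ⊕ 01001100 = 01110010
10111101 ⊕ 10010100 = 00101001
10101110 ⊕ 11001111 = 01100001
10101101 ⊕ 11111000 = 01010101
00110100 ⊕ 01010011 = 01100111
10010100 ⊕ 00101110 = 10111010
10011001 ⊕ 01011011 = 11000010
01100011 ⊕ 11010010 = 10110001
01001101 ⊕ 10101010 = 11100111
11101101 ⊕ 00101000 = 11000101

5b 72 29 61 55 67 ba c2 b1 e7 c5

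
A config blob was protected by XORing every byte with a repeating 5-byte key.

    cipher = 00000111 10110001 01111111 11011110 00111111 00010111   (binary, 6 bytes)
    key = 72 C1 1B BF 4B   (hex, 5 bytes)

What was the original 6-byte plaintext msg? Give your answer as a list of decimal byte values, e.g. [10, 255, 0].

[117, 112, 100, 97, 116, 101]

The 5-byte key repeats, so the effective keystream is 72 c1 1b bf 4b 72.
byte 0: 07 ^ 72 = 75
byte 1: b1 ^ c1 = 70
byte 2: 7f ^ 1b = 64
byte 3: de ^ bf = 61
byte 4: 3f ^ 4b = 74
byte 5: 17 ^ 72 = 65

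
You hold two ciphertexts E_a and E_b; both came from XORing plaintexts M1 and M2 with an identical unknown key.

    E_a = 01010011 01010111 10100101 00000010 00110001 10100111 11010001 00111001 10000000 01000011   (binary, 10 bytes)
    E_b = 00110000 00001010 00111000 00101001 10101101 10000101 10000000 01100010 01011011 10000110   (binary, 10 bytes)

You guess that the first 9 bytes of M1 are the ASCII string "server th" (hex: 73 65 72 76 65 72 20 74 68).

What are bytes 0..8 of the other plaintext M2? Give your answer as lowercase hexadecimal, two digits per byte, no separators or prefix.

1038ef5df950712fb3

First, E_a ⊕ E_b = (M1 ⊕ K) ⊕ (M2 ⊕ K) = M1 ⊕ M2, so the key drops out. Then M2 = (M1 ⊕ M2) ⊕ M1 over the first 9 bytes.
byte 0: (53 xor 30) xor 73 = 63 xor 73 = 10
byte 1: (57 xor 0a) xor 65 = 5d xor 65 = 38
byte 2: (a5 xor 38) xor 72 = 9d xor 72 = ef
byte 3: (02 xor 29) xor 76 = 2b xor 76 = 5d
byte 4: (31 xor ad) xor 65 = 9c xor 65 = f9
byte 5: (a7 xor 85) xor 72 = 22 xor 72 = 50
byte 6: (d1 xor 80) xor 20 = 51 xor 20 = 71
byte 7: (39 xor 62) xor 74 = 5b xor 74 = 2f
byte 8: (80 xor 5b) xor 68 = db xor 68 = b3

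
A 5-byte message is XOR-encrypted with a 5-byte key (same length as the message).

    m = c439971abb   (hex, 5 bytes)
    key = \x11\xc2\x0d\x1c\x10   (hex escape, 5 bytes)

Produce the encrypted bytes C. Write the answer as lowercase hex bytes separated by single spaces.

d5 fb 9a 06 ab

11000100 xor 00010001 = 11010101
00111001 xor 11000010 = 11111011
10010111 xor 00001101 = 10011010
00011010 xor 00011100 = 00000110
10111011 xor 00010000 = 10101011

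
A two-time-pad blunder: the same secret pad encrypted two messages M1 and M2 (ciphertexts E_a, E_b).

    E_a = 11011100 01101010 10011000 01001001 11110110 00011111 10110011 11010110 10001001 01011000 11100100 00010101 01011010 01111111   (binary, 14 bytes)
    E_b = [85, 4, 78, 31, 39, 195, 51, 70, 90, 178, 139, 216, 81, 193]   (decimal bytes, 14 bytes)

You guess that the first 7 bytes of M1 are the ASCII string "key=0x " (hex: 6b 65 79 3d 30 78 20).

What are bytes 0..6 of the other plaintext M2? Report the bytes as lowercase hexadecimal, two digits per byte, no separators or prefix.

First, E_a ⊕ E_b = (M1 ⊕ K) ⊕ (M2 ⊕ K) = M1 ⊕ M2, so the key drops out. Then M2 = (M1 ⊕ M2) ⊕ M1 over the first 7 bytes.
byte 0: (dc ^ 55) ^ 6b = 89 ^ 6b = e2
byte 1: (6a ^ 04) ^ 65 = 6e ^ 65 = 0b
byte 2: (98 ^ 4e) ^ 79 = d6 ^ 79 = af
byte 3: (49 ^ 1f) ^ 3d = 56 ^ 3d = 6b
byte 4: (f6 ^ 27) ^ 30 = d1 ^ 30 = e1
byte 5: (1f ^ c3) ^ 78 = dc ^ 78 = a4
byte 6: (b3 ^ 33) ^ 20 = 80 ^ 20 = a0

e20baf6be1a4a0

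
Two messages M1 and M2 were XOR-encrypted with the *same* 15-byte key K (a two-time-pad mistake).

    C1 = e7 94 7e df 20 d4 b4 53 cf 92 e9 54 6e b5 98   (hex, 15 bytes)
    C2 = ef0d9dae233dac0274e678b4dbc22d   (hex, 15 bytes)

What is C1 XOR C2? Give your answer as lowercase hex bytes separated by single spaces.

08 99 e3 71 03 e9 18 51 bb 74 91 e0 b5 77 b5

C1 ⊕ C2 = (M1 ⊕ K) ⊕ (M2 ⊕ K) = M1 ⊕ M2 — the shared key cancels under XOR.
231 ⊕ 239 =   8
148 ⊕  13 = 153
126 ⊕ 157 = 227
223 ⊕ 174 = 113
 32 ⊕  35 =   3
212 ⊕  61 = 233
180 ⊕ 172 =  24
 83 ⊕   2 =  81
207 ⊕ 116 = 187
146 ⊕ 230 = 116
233 ⊕ 120 = 145
 84 ⊕ 180 = 224
110 ⊕ 219 = 181
181 ⊕ 194 = 119
152 ⊕  45 = 181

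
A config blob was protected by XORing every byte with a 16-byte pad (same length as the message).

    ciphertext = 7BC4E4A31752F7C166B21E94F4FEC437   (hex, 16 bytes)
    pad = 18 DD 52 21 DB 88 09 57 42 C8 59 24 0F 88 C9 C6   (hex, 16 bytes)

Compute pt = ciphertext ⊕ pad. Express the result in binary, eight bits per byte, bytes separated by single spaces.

01100011 00011001 10110110 10000010 11001100 11011010 11111110 10010110 00100100 01111010 01000111 10110000 11111011 01110110 00001101 11110001

byte 0: 7b XOR 18 = 63
byte 1: c4 XOR dd = 19
byte 2: e4 XOR 52 = b6
byte 3: a3 XOR 21 = 82
byte 4: 17 XOR db = cc
byte 5: 52 XOR 88 = da
byte 6: f7 XOR 09 = fe
byte 7: c1 XOR 57 = 96
byte 8: 66 XOR 42 = 24
byte 9: b2 XOR c8 = 7a
byte 10: 1e XOR 59 = 47
byte 11: 94 XOR 24 = b0
byte 12: f4 XOR 0f = fb
byte 13: fe XOR 88 = 76
byte 14: c4 XOR c9 = 0d
byte 15: 37 XOR c6 = f1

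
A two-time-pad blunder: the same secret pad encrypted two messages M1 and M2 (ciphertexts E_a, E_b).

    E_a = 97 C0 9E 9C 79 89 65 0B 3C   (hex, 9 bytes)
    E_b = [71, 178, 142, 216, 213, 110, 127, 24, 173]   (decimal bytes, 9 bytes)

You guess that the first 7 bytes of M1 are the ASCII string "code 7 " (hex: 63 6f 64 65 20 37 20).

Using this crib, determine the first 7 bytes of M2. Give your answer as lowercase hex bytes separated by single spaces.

First, E_a ⊕ E_b = (M1 ⊕ K) ⊕ (M2 ⊕ K) = M1 ⊕ M2, so the key drops out. Then M2 = (M1 ⊕ M2) ⊕ M1 over the first 7 bytes.
byte 0: (97 ^ 47) ^ 63 = d0 ^ 63 = b3
byte 1: (c0 ^ b2) ^ 6f = 72 ^ 6f = 1d
byte 2: (9e ^ 8e) ^ 64 = 10 ^ 64 = 74
byte 3: (9c ^ d8) ^ 65 = 44 ^ 65 = 21
byte 4: (79 ^ d5) ^ 20 = ac ^ 20 = 8c
byte 5: (89 ^ 6e) ^ 37 = e7 ^ 37 = d0
byte 6: (65 ^ 7f) ^ 20 = 1a ^ 20 = 3a

b3 1d 74 21 8c d0 3a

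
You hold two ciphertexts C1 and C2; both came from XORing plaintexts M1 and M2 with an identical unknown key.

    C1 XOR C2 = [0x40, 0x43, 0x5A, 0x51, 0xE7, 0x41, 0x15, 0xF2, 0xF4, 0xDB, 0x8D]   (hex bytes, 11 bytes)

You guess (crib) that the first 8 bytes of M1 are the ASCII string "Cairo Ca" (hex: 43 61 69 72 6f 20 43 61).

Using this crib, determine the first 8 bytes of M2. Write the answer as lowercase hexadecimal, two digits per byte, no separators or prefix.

Since C1 ⊕ C2 = M1 ⊕ M2, XORing with the guessed M1 bytes yields the corresponding M2 bytes: M2 = (C1 ⊕ C2) ⊕ M1.
byte 0:  64 xor  67 =   3
byte 1:  67 xor  97 =  34
byte 2:  90 xor 105 =  51
byte 3:  81 xor 114 =  35
byte 4: 231 xor 111 = 136
byte 5:  65 xor  32 =  97
byte 6:  21 xor  67 =  86
byte 7: 242 xor  97 = 147

0322332388615693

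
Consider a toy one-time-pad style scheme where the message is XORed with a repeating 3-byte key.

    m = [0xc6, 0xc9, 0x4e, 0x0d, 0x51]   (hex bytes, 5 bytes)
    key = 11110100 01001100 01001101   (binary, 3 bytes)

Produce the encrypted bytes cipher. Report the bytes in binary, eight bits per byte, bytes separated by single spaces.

00110010 10000101 00000011 11111001 00011101

The 3-byte key repeats, so the effective keystream is f4 4c 4d f4 4c.
byte 0: c6 ⊕ f4 = 32
byte 1: c9 ⊕ 4c = 85
byte 2: 4e ⊕ 4d = 03
byte 3: 0d ⊕ f4 = f9
byte 4: 51 ⊕ 4c = 1d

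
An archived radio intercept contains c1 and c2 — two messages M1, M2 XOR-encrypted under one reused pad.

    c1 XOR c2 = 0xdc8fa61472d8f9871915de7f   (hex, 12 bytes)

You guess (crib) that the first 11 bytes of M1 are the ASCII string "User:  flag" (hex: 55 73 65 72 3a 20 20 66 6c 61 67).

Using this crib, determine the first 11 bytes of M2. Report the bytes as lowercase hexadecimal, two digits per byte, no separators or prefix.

Since c1 ⊕ c2 = M1 ⊕ M2, XORing with the guessed M1 bytes yields the corresponding M2 bytes: M2 = (c1 ⊕ c2) ⊕ M1.
dc ^ 55 = 89
8f ^ 73 = fc
a6 ^ 65 = c3
14 ^ 72 = 66
72 ^ 3a = 48
d8 ^ 20 = f8
f9 ^ 20 = d9
87 ^ 66 = e1
19 ^ 6c = 75
15 ^ 61 = 74
de ^ 67 = b9

89fcc36648f8d9e17574b9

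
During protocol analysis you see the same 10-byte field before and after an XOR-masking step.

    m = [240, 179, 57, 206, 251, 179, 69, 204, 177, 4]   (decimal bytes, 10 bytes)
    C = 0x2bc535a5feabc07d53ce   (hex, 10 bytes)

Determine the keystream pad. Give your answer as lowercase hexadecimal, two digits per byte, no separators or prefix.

db760c6b051885b1e2ca

Since C = m ⊕ pad, XORing both sides with m gives pad = m ⊕ C.
f0 ⊕ 2b = db
b3 ⊕ c5 = 76
39 ⊕ 35 = 0c
ce ⊕ a5 = 6b
fb ⊕ fe = 05
b3 ⊕ ab = 18
45 ⊕ c0 = 85
cc ⊕ 7d = b1
b1 ⊕ 53 = e2
04 ⊕ ce = ca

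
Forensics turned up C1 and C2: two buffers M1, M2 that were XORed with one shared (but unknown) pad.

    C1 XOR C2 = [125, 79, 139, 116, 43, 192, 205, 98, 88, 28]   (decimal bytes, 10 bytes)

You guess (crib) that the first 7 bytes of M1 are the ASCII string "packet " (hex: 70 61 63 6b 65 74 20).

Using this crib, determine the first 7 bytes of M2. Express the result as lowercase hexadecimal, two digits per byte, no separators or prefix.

Since C1 ⊕ C2 = M1 ⊕ M2, XORing with the guessed M1 bytes yields the corresponding M2 bytes: M2 = (C1 ⊕ C2) ⊕ M1.
7d xor 70 = 0d
4f xor 61 = 2e
8b xor 63 = e8
74 xor 6b = 1f
2b xor 65 = 4e
c0 xor 74 = b4
cd xor 20 = ed

0d2ee81f4eb4ed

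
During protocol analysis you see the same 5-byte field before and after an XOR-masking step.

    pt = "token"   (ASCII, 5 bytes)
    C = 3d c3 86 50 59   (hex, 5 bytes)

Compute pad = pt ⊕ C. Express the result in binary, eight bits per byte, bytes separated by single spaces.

01001001 10101100 11101101 00110101 00110111

Since C = pt ⊕ pad, XORing both sides with pt gives pad = pt ⊕ C.
74 xor 3d = 49
6f xor c3 = ac
6b xor 86 = ed
65 xor 50 = 35
6e xor 59 = 37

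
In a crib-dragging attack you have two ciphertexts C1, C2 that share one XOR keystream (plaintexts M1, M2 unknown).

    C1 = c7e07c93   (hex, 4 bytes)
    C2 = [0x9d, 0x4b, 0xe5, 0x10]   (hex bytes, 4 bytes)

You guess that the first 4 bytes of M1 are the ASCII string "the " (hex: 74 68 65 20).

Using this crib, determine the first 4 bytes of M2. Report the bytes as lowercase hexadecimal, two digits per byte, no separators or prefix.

First, C1 ⊕ C2 = (M1 ⊕ K) ⊕ (M2 ⊕ K) = M1 ⊕ M2, so the key drops out. Then M2 = (M1 ⊕ M2) ⊕ M1 over the first 4 bytes.
byte 0: (c7 XOR 9d) XOR 74 = 5a XOR 74 = 2e
byte 1: (e0 XOR 4b) XOR 68 = ab XOR 68 = c3
byte 2: (7c XOR e5) XOR 65 = 99 XOR 65 = fc
byte 3: (93 XOR 10) XOR 20 = 83 XOR 20 = a3

2ec3fca3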